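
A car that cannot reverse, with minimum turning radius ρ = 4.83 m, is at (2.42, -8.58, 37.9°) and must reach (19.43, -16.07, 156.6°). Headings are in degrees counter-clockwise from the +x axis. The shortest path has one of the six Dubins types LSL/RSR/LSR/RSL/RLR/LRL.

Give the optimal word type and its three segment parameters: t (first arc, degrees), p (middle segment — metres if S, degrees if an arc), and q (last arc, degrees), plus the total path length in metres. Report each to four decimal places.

RSR: t = 35.1953°, p = 15.9790 m, q = 206.1047°, L = 36.3205 m

Let ψ = atan2(Δy, Δx) = atan2(-7.49, 17.01) = -23.7653° be the start→goal bearing.
Normalize: d = |goal − start| / ρ = 18.586022/4.83 = 3.848038, α = (θ_start − ψ) mod 360° = 61.6653° = 1.076262 rad, β = (θ_goal − ψ) mod 360° = 180.3653° = 3.147968 rad.
Common terms: sin α = 0.880190, cos α = 0.474621, sin β = -0.006376, cos β = -0.999980, cos(α−β) = -0.480223, d² = 14.807393. Work in radians in the unit-radius frame; every candidate has L = ρ·(t + p + q).
LSL: p² = 2 + d² − 2cos(α−β) + 2d(sin α − sin β) = 24.590916; p = √p² = 4.958923; φ = atan2(cos β − cos α, d + sin α − sin β) = -0.301930 rad; t = (φ − α) mod 2π = 4.904993 rad, q = (β − φ) mod 2π = 3.449898 rad → L = 4.83·(4.904993 + 4.958923 + 3.449898) = 4.83·13.313814 = 64.305722 m
RSR: p² = 2 + d² − 2cos(α−β) + 2d(sin β − sin α) = 10.944765; p = √p² = 3.308287; φ = atan2(cos α − cos β, d − sin α + sin β) = 0.461989 rad; t = (α − φ) mod 2π = 0.614273 rad, q = (φ − β) mod 2π = 3.597206 rad → L = 4.83·(0.614273 + 3.308287 + 3.597206) = 4.83·7.519767 = 36.320474 m
LSR: p² = d² − 2 + 2cos(α−β) + 2d(sin α + sin β) = 18.571888; p = √p² = 4.309511; φ = atan2(−cos α − cos β, d + sin α + sin β) − atan2(−2, p) = 0.545314 rad; t = (φ − α) mod 2π = 5.752237 rad, q = (φ − β) mod 2π = 3.680531 rad → L = 4.83·(5.752237 + 4.309511 + 3.680531) = 4.83·13.742280 = 66.375212 m
RSL: p² = d² − 2 + 2cos(α−β) − 2d(sin α + sin β) = 5.122005; p = √p² = 2.263185; φ = atan2(cos α + cos β, d − sin α − sin β) − atan2(2, p) = -0.898576 rad; t = (α − φ) mod 2π = 1.974838 rad, q = (β − φ) mod 2π = 4.046544 rad → L = 4.83·(1.974838 + 2.263185 + 4.046544) = 4.83·8.284567 = 40.014459 m
RLR: c = (6 − d² + 2cos(α−β) + 2d(sin α − sin β))/8 = -0.368096; p = 2π − arccos c = 4.335429 rad; φ = atan2(cos α − cos β, d − sin α + sin β) = 0.461989 rad; t = (α − φ + p/2) mod 2π = 2.781988 rad, q = (α − β − t + p) mod 2π = 5.764921 rad → L = 4.83·(2.781988 + 4.335429 + 5.764921) = 4.83·12.882337 = 62.221690 m
LRL: c = (6 − d² + 2cos(α−β) − 2d(sin α − sin β))/8 = -2.073865, |c| > 1 → infeasible
Shortest: RSR with L = 36.320474 m ≈ 36.3205 m
Convert RSR to answer units (arcs ×180/π): t = 0.614273·180/π = 35.1953°, p = ρ·p = 4.83·3.308287 = 15.9790 m, q = 3.597206·180/π = 206.1047°, L = 36.3205 m.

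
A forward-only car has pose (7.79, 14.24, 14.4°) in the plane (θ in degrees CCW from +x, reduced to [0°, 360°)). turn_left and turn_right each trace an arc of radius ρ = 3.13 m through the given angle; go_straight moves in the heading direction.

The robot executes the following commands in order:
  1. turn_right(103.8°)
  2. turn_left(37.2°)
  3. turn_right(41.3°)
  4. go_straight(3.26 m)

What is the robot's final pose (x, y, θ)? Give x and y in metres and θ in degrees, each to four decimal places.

(12.8068, 3.9921, 266.5000°)

set_pose: (x, y, θ) = (7.7900, 14.2400, 14.4000°), ρ = 3.13
turn_right(103.8°): centre at ρ to the right, rotate −103.8° → (11.6982, 11.2411, -89.4000° ≡ 270.6000°)
turn_left(37.2°): centre at ρ to the left, rotate +37.2° → (12.3549, 9.3555, 307.8000°)
turn_right(41.3°): centre at ρ to the right, rotate −41.3° → (13.0058, 7.2460, 266.5000°)
go_straight(3.26): x += 3.26·cos θ, y += 3.26·sin θ → (12.8068, 3.9921, 266.5000°)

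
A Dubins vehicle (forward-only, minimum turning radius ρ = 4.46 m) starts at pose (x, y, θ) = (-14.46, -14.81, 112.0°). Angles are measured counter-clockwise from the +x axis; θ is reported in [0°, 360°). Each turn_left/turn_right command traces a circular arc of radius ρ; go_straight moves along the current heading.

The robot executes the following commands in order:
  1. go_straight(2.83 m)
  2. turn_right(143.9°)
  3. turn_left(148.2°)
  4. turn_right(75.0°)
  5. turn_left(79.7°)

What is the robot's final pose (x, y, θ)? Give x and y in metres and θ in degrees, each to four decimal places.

(-0.7388, 10.0080, 121.0000°)

set_pose: (x, y, θ) = (-14.4600, -14.8100, 112.0000°), ρ = 4.46
go_straight(2.83): x += 2.83·cos θ, y += 2.83·sin θ → (-15.5201, -12.1861, 112.0000°)
turn_right(143.9°): centre at ρ to the right, rotate −143.9° → (-9.0281, -6.7289, -31.9000° ≡ 328.1000°)
turn_left(148.2°): centre at ρ to the left, rotate +148.2° → (-2.6729, -0.9664, 476.3000° ≡ 116.3000°)
turn_right(75.0°): centre at ρ to the right, rotate −75.0° → (-1.6182, 4.3603, 41.3000°)
turn_left(79.7°): centre at ρ to the left, rotate +79.7° → (-0.7388, 10.0080, 121.0000°)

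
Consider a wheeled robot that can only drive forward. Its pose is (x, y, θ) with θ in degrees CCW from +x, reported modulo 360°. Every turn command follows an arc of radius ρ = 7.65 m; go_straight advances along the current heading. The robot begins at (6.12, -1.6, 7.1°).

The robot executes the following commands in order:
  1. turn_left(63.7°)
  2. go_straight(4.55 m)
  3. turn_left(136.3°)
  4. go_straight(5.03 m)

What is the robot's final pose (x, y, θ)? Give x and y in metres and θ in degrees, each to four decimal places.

(-1.2919, 14.8070, 207.1000°)

set_pose: (x, y, θ) = (6.1200, -1.6000, 7.1000°), ρ = 7.65
turn_left(63.7°): centre at ρ to the left, rotate +63.7° → (12.3989, 3.4755, 70.8000°)
go_straight(4.55): x += 4.55·cos θ, y += 4.55·sin θ → (13.8953, 7.7724, 70.8000°)
turn_left(136.3°): centre at ρ to the left, rotate +136.3° → (3.1859, 17.0984, 207.1000°)
go_straight(5.03): x += 5.03·cos θ, y += 5.03·sin θ → (-1.2919, 14.8070, 207.1000°)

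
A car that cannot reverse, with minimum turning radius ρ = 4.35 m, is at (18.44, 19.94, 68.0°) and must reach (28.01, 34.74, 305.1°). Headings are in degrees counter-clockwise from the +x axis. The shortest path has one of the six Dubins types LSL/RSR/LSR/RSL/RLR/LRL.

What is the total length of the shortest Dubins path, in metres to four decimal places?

Let ψ = atan2(Δy, Δx) = atan2(14.80, 9.57) = 57.1124° be the start→goal bearing.
Normalize: d = |goal − start| / ρ = 17.624554/4.35 = 4.051622, α = (θ_start − ψ) mod 360° = 10.8876° = 0.190024 rad, β = (θ_goal − ψ) mod 360° = 247.9876° = 4.328200 rad.
Common terms: sin α = 0.188883, cos α = 0.982000, sin β = -0.927103, cos β = -0.374808, cos(α−β) = -0.543174, d² = 16.415637. Work in radians in the unit-radius frame; every candidate has L = ρ·(t + p + q).
LSL: p² = 2 + d² − 2cos(α−β) + 2d(sin α − sin β) = 28.545086; p = √p² = 5.342760; φ = atan2(cos β − cos α, d + sin α − sin β) = -0.256765 rad; t = (φ − α) mod 2π = 5.836397 rad, q = (β − φ) mod 2π = 4.584964 rad → L = 4.35·(5.836397 + 5.342760 + 4.584964) = 4.35·15.764121 = 68.573927 m
RSR: p² = 2 + d² − 2cos(α−β) + 2d(sin β − sin α) = 10.458886; p = √p² = 3.234020; φ = atan2(cos α − cos β, d − sin α + sin β) = 0.432941 rad; t = (α − φ) mod 2π = 6.040269 rad, q = (φ − β) mod 2π = 2.387926 rad → L = 4.35·(6.040269 + 3.234020 + 2.387926) = 4.35·11.662215 = 50.730636 m
LSR: p² = d² − 2 + 2cos(α−β) + 2d(sin α + sin β) = 7.347312; p = √p² = 2.710593; φ = atan2(−cos α − cos β, d + sin α + sin β) − atan2(−2, p) = 0.454435 rad; t = (φ − α) mod 2π = 0.264410 rad, q = (φ − β) mod 2π = 2.409420 rad → L = 4.35·(0.264410 + 2.710593 + 2.409420) = 4.35·5.384423 = 23.422241 m
RSL: p² = d² − 2 + 2cos(α−β) − 2d(sin α + sin β) = 19.311265; p = √p² = 4.394458; φ = atan2(cos α + cos β, d − sin α − sin β) − atan2(2, p) = -0.301008 rad; t = (α − φ) mod 2π = 0.491033 rad, q = (β − φ) mod 2π = 4.629208 rad → L = 4.35·(0.491033 + 4.394458 + 4.629208) = 4.35·9.514699 = 41.388941 m
RLR: c = (6 − d² + 2cos(α−β) + 2d(sin α − sin β))/8 = -0.307361; p = 2π − arccos c = 4.399971 rad; φ = atan2(cos α − cos β, d − sin α + sin β) = 0.432941 rad; t = (α − φ + p/2) mod 2π = 1.957069 rad, q = (α − β − t + p) mod 2π = 4.587911 rad → L = 4.35·(1.957069 + 4.399971 + 4.587911) = 4.35·10.944951 = 47.610537 m
LRL: c = (6 − d² + 2cos(α−β) − 2d(sin α − sin β))/8 = -2.568136, |c| > 1 → infeasible
Shortest: LSR with L = 23.422241 m ≈ 23.4222 m

23.4222 m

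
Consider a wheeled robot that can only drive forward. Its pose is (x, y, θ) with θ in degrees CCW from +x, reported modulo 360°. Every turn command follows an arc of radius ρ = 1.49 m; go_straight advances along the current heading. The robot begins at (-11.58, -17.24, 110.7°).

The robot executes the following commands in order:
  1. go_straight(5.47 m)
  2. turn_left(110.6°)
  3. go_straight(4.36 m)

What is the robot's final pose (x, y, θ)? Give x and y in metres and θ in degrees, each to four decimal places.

(-19.1662, -14.4080, 221.3000°)

set_pose: (x, y, θ) = (-11.5800, -17.2400, 110.7000°), ρ = 1.49
go_straight(5.47): x += 5.47·cos θ, y += 5.47·sin θ → (-13.5135, -12.1231, 110.7000°)
turn_left(110.6°): centre at ρ to the left, rotate +110.6° → (-15.8907, -11.5304, 221.3000°)
go_straight(4.36): x += 4.36·cos θ, y += 4.36·sin θ → (-19.1662, -14.4080, 221.3000°)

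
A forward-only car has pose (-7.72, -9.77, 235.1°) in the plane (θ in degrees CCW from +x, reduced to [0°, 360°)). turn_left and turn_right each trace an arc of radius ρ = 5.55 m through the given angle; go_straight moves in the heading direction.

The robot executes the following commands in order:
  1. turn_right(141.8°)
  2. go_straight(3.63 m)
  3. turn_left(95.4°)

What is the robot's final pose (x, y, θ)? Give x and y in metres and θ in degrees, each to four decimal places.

set_pose: (x, y, θ) = (-7.7200, -9.7700, 235.1000°), ρ = 5.55
turn_right(141.8°): centre at ρ to the right, rotate −141.8° → (-17.8126, -6.9141, 93.3000°)
go_straight(3.63): x += 3.63·cos θ, y += 3.63·sin θ → (-18.0216, -3.2901, 93.3000°)
turn_left(95.4°): centre at ρ to the left, rotate +95.4° → (-24.4019, 1.8766, 188.7000°)

(-24.4019, 1.8766, 188.7000°)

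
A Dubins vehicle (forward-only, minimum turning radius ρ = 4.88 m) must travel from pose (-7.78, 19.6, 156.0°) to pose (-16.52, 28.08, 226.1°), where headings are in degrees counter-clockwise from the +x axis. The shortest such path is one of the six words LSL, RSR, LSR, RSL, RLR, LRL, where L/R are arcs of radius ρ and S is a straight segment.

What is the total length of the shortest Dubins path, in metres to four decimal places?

36.5073 m

Let ψ = atan2(Δy, Δx) = atan2(8.48, -8.74) = 135.8650° be the start→goal bearing.
Normalize: d = |goal − start| / ρ = 12.177767/4.88 = 2.495444, α = (θ_start − ψ) mod 360° = 20.1350° = 0.351422 rad, β = (θ_goal − ψ) mod 360° = 90.2350° = 1.574897 rad.
Common terms: sin α = 0.344233, cos α = 0.938884, sin β = 0.999992, cos β = -0.004101, cos(α−β) = 0.340380, d² = 6.227241. Work in radians in the unit-radius frame; every candidate has L = ρ·(t + p + q).
LSL: p² = 2 + d² − 2cos(α−β) + 2d(sin α − sin β) = 4.273663; p = √p² = 2.067284; φ = atan2(cos β − cos α, d + sin α − sin β) = -0.473661 rad; t = (φ − α) mod 2π = 5.458103 rad, q = (β − φ) mod 2π = 2.048558 rad → L = 4.88·(5.458103 + 2.067284 + 2.048558) = 4.88·9.573945 = 46.720852 m
RSR: p² = 2 + d² − 2cos(α−β) + 2d(sin β − sin α) = 10.819300; p = √p² = 3.289270; φ = atan2(cos α − cos β, d − sin α + sin β) = 0.290765 rad; t = (α − φ) mod 2π = 0.060657 rad, q = (φ − β) mod 2π = 4.999053 rad → L = 4.88·(0.060657 + 3.289270 + 4.999053) = 4.88·8.348980 = 40.743022 m
LSR: p² = d² − 2 + 2cos(α−β) + 2d(sin α + sin β) = 11.616873; p = √p² = 3.408353; φ = atan2(−cos α − cos β, d + sin α + sin β) − atan2(−2, p) = 0.291844 rad; t = (φ − α) mod 2π = 6.223608 rad, q = (φ − β) mod 2π = 5.000132 rad → L = 4.88·(6.223608 + 3.408353 + 5.000132) = 4.88·14.632093 = 71.404613 m
RSL: p² = d² − 2 + 2cos(α−β) − 2d(sin α + sin β) = -1.800874 < 0 → infeasible
RLR: c = (6 − d² + 2cos(α−β) + 2d(sin α − sin β))/8 = -0.352413; p = 2π − arccos c = 4.352241 rad; φ = atan2(cos α − cos β, d − sin α + sin β) = 0.290765 rad; t = (α − φ + p/2) mod 2π = 2.236777 rad, q = (α − β − t + p) mod 2π = 0.891988 rad → L = 4.88·(2.236777 + 4.352241 + 0.891988) = 4.88·7.481007 = 36.507313 m
LRL: c = (6 − d² + 2cos(α−β) − 2d(sin α − sin β))/8 = 0.465792; p = 2π − arccos c = 5.196919 rad; φ = atan2(cos β − cos α, d + sin α − sin β) = -0.473661 rad; t = (φ − α + p/2) mod 2π = 1.773377 rad, q = (β − α − t + p) mod 2π = 4.647017 rad → L = 4.88·(1.773377 + 5.196919 + 4.647017) = 4.88·11.617313 = 56.692487 m
Shortest: RLR with L = 36.507313 m ≈ 36.5073 m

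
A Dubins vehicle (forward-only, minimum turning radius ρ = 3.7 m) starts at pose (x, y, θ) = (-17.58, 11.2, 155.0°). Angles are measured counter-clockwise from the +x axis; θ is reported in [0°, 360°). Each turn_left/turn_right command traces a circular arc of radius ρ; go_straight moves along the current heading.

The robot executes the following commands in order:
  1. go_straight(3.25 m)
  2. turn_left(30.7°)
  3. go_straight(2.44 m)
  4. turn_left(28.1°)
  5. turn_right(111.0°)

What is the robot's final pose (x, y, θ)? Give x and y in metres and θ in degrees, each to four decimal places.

set_pose: (x, y, θ) = (-17.5800, 11.2000, 155.0000°), ρ = 3.7
go_straight(3.25): x += 3.25·cos θ, y += 3.25·sin θ → (-20.5255, 12.5735, 155.0000°)
turn_left(30.7°): centre at ρ to the left, rotate +30.7° → (-22.4567, 12.9019, 185.7000°)
go_straight(2.44): x += 2.44·cos θ, y += 2.44·sin θ → (-24.8846, 12.6595, 185.7000°)
turn_left(28.1°): centre at ρ to the left, rotate +28.1° → (-26.5754, 12.0525, 213.8000°)
turn_right(111.0°): centre at ρ to the right, rotate −111.0° → (-32.2418, 14.3074, 102.8000°)

(-32.2418, 14.3074, 102.8000°)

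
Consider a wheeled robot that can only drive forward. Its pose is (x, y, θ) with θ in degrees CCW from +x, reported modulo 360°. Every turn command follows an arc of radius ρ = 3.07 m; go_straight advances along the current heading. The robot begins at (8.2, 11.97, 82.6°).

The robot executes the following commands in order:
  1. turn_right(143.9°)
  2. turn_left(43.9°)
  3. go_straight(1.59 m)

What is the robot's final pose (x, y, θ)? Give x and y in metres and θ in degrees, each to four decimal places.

set_pose: (x, y, θ) = (8.2000, 11.9700, 82.6000°), ρ = 3.07
turn_right(143.9°): centre at ρ to the right, rotate −143.9° → (13.9373, 13.0489, -61.3000° ≡ 298.7000°)
turn_left(43.9°): centre at ρ to the left, rotate +43.9° → (15.7121, 11.5937, 342.6000°)
go_straight(1.59): x += 1.59·cos θ, y += 1.59·sin θ → (17.2293, 11.1182, 342.6000°)

(17.2293, 11.1182, 342.6000°)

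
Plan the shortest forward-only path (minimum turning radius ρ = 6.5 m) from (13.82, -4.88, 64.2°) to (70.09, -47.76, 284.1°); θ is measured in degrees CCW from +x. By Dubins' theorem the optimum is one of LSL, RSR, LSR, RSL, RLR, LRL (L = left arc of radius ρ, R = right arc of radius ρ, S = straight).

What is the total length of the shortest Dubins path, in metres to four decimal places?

76.5524 m

Let ψ = atan2(Δy, Δx) = atan2(-42.88, 56.27) = -37.3089° be the start→goal bearing.
Normalize: d = |goal − start| / ρ = 70.746076/6.5 = 10.884012, α = (θ_start − ψ) mod 360° = 101.5089° = 1.771664 rad, β = (θ_goal − ψ) mod 360° = 321.4089° = 5.609643 rad.
Common terms: sin α = 0.979894, cos α = -0.199519, sin β = -0.623759, cos β = 0.781617, cos(α−β) = -0.767165, d² = 118.461711. Work in radians in the unit-radius frame; every candidate has L = ρ·(t + p + q).
LSL: p² = 2 + d² − 2cos(α−β) + 2d(sin α − sin β) = 156.904390; p = √p² = 12.526148; φ = atan2(cos β − cos α, d + sin α − sin β) = 0.078407 rad; t = (φ − α) mod 2π = 4.589929 rad, q = (β − φ) mod 2π = 5.531235 rad → L = 6.5·(4.589929 + 12.526148 + 5.531235) = 6.5·22.647313 = 147.207532 m
RSR: p² = 2 + d² − 2cos(α−β) + 2d(sin β − sin α) = 87.087693; p = √p² = 9.332079; φ = atan2(cos α − cos β, d − sin α + sin β) = -0.105331 rad; t = (α − φ) mod 2π = 1.876994 rad, q = (φ − β) mod 2π = 0.568212 rad → L = 6.5·(1.876994 + 9.332079 + 0.568212) = 6.5·11.777285 = 76.552352 m
LSR: p² = d² − 2 + 2cos(α−β) + 2d(sin α + sin β) = 122.679738; p = √p² = 11.076089; φ = atan2(−cos α − cos β, d + sin α + sin β) − atan2(−2, p) = 0.126903 rad; t = (φ − α) mod 2π = 4.638425 rad, q = (φ − β) mod 2π = 0.800446 rad → L = 6.5·(4.638425 + 11.076089 + 0.800446) = 6.5·16.514959 = 107.347232 m
RSL: p² = d² − 2 + 2cos(α−β) − 2d(sin α + sin β) = 107.175024; p = √p² = 10.352537; φ = atan2(cos α + cos β, d − sin α − sin β) − atan2(2, p) = -0.135604 rad; t = (α − φ) mod 2π = 1.907267 rad, q = (β − φ) mod 2π = 5.745246 rad → L = 6.5·(1.907267 + 10.352537 + 5.745246) = 6.5·18.005051 = 117.032830 m
RLR: c = (6 − d² + 2cos(α−β) + 2d(sin α − sin β))/8 = -9.885962, |c| > 1 → infeasible
LRL: c = (6 − d² + 2cos(α−β) − 2d(sin α − sin β))/8 = -18.613049, |c| > 1 → infeasible
Shortest: RSR with L = 76.552352 m ≈ 76.5524 m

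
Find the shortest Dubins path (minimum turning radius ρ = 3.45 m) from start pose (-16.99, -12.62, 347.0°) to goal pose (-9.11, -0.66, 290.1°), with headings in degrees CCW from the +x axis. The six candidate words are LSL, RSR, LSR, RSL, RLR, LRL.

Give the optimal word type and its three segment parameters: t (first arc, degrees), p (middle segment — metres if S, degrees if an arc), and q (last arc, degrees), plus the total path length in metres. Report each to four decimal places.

Let ψ = atan2(Δy, Δx) = atan2(11.96, 7.88) = 56.6206° be the start→goal bearing.
Normalize: d = |goal − start| / ρ = 14.322570/3.45 = 4.151469, α = (θ_start − ψ) mod 360° = 290.3794° = 5.068077 rad, β = (θ_goal − ψ) mod 360° = 233.4794° = 4.074984 rad.
Common terms: sin α = -0.937407, cos α = 0.348235, sin β = -0.803643, cos β = -0.595112, cos(α−β) = 0.546102, d² = 17.234699. Work in radians in the unit-radius frame; every candidate has L = ρ·(t + p + q).
LSL: p² = 2 + d² − 2cos(α−β) + 2d(sin α − sin β) = 17.031858; p = √p² = 4.126967; φ = atan2(cos β − cos α, d + sin α − sin β) = -0.230620 rad; t = (φ − α) mod 2π = 0.984489 rad, q = (β − φ) mod 2π = 4.305604 rad → L = 3.45·(0.984489 + 4.126967 + 4.305604) = 3.45·9.417060 = 32.488858 m
RSR: p² = 2 + d² − 2cos(α−β) + 2d(sin β − sin α) = 19.253131; p = √p² = 4.387839; φ = atan2(cos α − cos β, d − sin α + sin β) = 0.216683 rad; t = (α − φ) mod 2π = 4.851394 rad, q = (φ − β) mod 2π = 2.424884 rad → L = 3.45·(4.851394 + 4.387839 + 2.424884) = 3.45·11.664117 = 40.241202 m
LSR: p² = d² − 2 + 2cos(α−β) + 2d(sin α + sin β) = 1.871069; p = √p² = 1.367870; φ = atan2(−cos α − cos β, d + sin α + sin β) − atan2(−2, p) = 1.072998 rad; t = (φ − α) mod 2π = 2.288107 rad, q = (φ − β) mod 2π = 3.281199 rad → L = 3.45·(2.288107 + 1.367870 + 3.281199) = 3.45·6.937177 = 23.933260 m
RSL: p² = d² − 2 + 2cos(α−β) − 2d(sin α + sin β) = 30.782736; p = √p² = 5.548219; φ = atan2(cos α + cos β, d − sin α − sin β) − atan2(2, p) = -0.387849 rad; t = (α − φ) mod 2π = 5.455926 rad, q = (β − φ) mod 2π = 4.462833 rad → L = 3.45·(5.455926 + 5.548219 + 4.462833) = 3.45·15.466978 = 53.361075 m
RLR: c = (6 − d² + 2cos(α−β) + 2d(sin α − sin β))/8 = -1.406641, |c| > 1 → infeasible
LRL: c = (6 − d² + 2cos(α−β) − 2d(sin α − sin β))/8 = -1.128982, |c| > 1 → infeasible
Shortest: LSR with L = 23.933260 m ≈ 23.9333 m
Convert LSR to answer units (arcs ×180/π): t = 2.288107·180/π = 131.0989°, p = ρ·p = 3.45·1.367870 = 4.7192 m, q = 3.281199·180/π = 187.9989°, L = 23.9333 m.

LSR: t = 131.0989°, p = 4.7192 m, q = 187.9989°, L = 23.9333 m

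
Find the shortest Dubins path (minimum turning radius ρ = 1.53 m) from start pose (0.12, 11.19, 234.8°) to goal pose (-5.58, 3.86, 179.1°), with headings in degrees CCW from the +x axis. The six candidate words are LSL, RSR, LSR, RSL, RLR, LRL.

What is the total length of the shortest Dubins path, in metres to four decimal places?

Let ψ = atan2(Δy, Δx) = atan2(-7.33, -5.70) = -127.8696° be the start→goal bearing.
Normalize: d = |goal − start| / ρ = 9.285413/1.53 = 6.068898, α = (θ_start − ψ) mod 360° = 2.6696° = 0.046593 rad, β = (θ_goal − ψ) mod 360° = 306.9696° = 5.357630 rad.
Common terms: sin α = 0.046576, cos α = 0.998915, sin β = -0.798955, cos β = 0.601391, cos(α−β) = 0.563526, d² = 36.831518. Work in radians in the unit-radius frame; every candidate has L = ρ·(t + p + q).
LSL: p² = 2 + d² − 2cos(α−β) + 2d(sin α − sin β) = 47.967347; p = √p² = 6.925846; φ = atan2(cos β − cos α, d + sin α − sin β) = -0.057429 rad; t = (φ − α) mod 2π = 6.179164 rad, q = (β − φ) mod 2π = 5.415058 rad → L = 1.53·(6.179164 + 6.925846 + 5.415058) = 1.53·18.520069 = 28.335705 m
RSR: p² = 2 + d² − 2cos(α−β) + 2d(sin β − sin α) = 27.441584; p = √p² = 5.238472; φ = atan2(cos α − cos β, d − sin α + sin β) = 0.075959 rad; t = (α − φ) mod 2π = 6.253820 rad, q = (φ − β) mod 2π = 1.001514 rad → L = 1.53·(6.253820 + 5.238472 + 1.001514) = 1.53·12.493805 = 19.115522 m
LSR: p² = d² − 2 + 2cos(α−β) + 2d(sin α + sin β) = 26.826347; p = √p² = 5.179416; φ = atan2(−cos α − cos β, d + sin α + sin β) − atan2(−2, p) = 0.076125 rad; t = (φ − α) mod 2π = 0.029532 rad, q = (φ − β) mod 2π = 1.001681 rad → L = 1.53·(0.029532 + 5.179416 + 1.001681) = 1.53·6.210628 = 9.502262 m
RSL: p² = d² − 2 + 2cos(α−β) − 2d(sin α + sin β) = 45.090793; p = √p² = 6.714968; φ = atan2(cos α + cos β, d − sin α − sin β) − atan2(2, p) = -0.059038 rad; t = (α − φ) mod 2π = 0.105631 rad, q = (β − φ) mod 2π = 5.416668 rad → L = 1.53·(0.105631 + 6.714968 + 5.416668) = 1.53·12.237267 = 18.723018 m
RLR: c = (6 − d² + 2cos(α−β) + 2d(sin α − sin β))/8 = -2.430198, |c| > 1 → infeasible
LRL: c = (6 − d² + 2cos(α−β) − 2d(sin α − sin β))/8 = -4.995918, |c| > 1 → infeasible
Shortest: LSR with L = 9.502262 m ≈ 9.5023 m

9.5023 m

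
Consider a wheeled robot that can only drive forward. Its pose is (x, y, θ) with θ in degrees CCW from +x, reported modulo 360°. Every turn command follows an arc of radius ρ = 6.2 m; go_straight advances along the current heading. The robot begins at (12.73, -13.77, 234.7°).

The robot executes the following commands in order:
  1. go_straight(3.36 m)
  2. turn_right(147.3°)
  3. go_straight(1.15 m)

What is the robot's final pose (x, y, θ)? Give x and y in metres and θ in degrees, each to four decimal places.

set_pose: (x, y, θ) = (12.7300, -13.7700, 234.7000°), ρ = 6.2
go_straight(3.36): x += 3.36·cos θ, y += 3.36·sin θ → (10.7884, -16.5122, 234.7000°)
turn_right(147.3°): centre at ρ to the right, rotate −147.3° → (-0.4653, -12.6483, 87.4000°)
go_straight(1.15): x += 1.15·cos θ, y += 1.15·sin θ → (-0.4131, -11.4994, 87.4000°)

(-0.4131, -11.4994, 87.4000°)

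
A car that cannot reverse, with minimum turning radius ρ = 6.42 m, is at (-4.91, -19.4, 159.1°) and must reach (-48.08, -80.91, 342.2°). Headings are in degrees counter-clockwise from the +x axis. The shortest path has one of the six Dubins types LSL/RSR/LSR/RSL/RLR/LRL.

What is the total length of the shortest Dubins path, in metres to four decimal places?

Let ψ = atan2(Δy, Δx) = atan2(-61.51, -43.17) = -125.0626° be the start→goal bearing.
Normalize: d = |goal − start| / ρ = 75.147382/6.42 = 11.705200, α = (θ_start − ψ) mod 360° = 284.1626° = 4.959573 rad, β = (θ_goal − ψ) mod 360° = 107.2626° = 1.872086 rad.
Common terms: sin α = -0.969605, cos α = 0.244675, sin β = 0.954955, cos β = -0.296752, cos(α−β) = -0.998537, d² = 137.011699. Work in radians in the unit-radius frame; every candidate has L = ρ·(t + p + q).
LSL: p² = 2 + d² − 2cos(α−β) + 2d(sin α − sin β) = 95.954055; p = √p² = 9.795614; φ = atan2(cos β − cos α, d + sin α − sin β) = -0.055300 rad; t = (φ − α) mod 2π = 1.268312 rad, q = (β − φ) mod 2π = 1.927386 rad → L = 6.42·(1.268312 + 9.795614 + 1.927386) = 6.42·12.991312 = 83.404223 m
RSR: p² = 2 + d² − 2cos(α−β) + 2d(sin β − sin α) = 186.063490; p = √p² = 13.640509; φ = atan2(cos α − cos β, d − sin α + sin β) = 0.039703 rad; t = (α − φ) mod 2π = 4.919870 rad, q = (φ − β) mod 2π = 4.450803 rad → L = 6.42·(4.919870 + 13.640509 + 4.450803) = 6.42·23.011182 = 147.731788 m
LSR: p² = d² − 2 + 2cos(α−β) + 2d(sin α + sin β) = 132.671650; p = √p² = 11.518318; φ = atan2(−cos α − cos β, d + sin α + sin β) − atan2(−2, p) = 0.176377 rad; t = (φ − α) mod 2π = 1.499989 rad, q = (φ − β) mod 2π = 4.587477 rad → L = 6.42·(1.499989 + 11.518318 + 4.587477) = 6.42·17.605784 = 113.029133 m
RSL: p² = d² − 2 + 2cos(α−β) − 2d(sin α + sin β) = 133.357601; p = √p² = 11.548056; φ = atan2(cos α + cos β, d − sin α − sin β) − atan2(2, p) = -0.175932 rad; t = (α − φ) mod 2π = 5.135505 rad, q = (β − φ) mod 2π = 2.048017 rad → L = 6.42·(5.135505 + 11.548056 + 2.048017) = 6.42·18.731578 = 120.256732 m
RLR: c = (6 − d² + 2cos(α−β) + 2d(sin α − sin β))/8 = -22.257936, |c| > 1 → infeasible
LRL: c = (6 − d² + 2cos(α−β) − 2d(sin α − sin β))/8 = -10.994257, |c| > 1 → infeasible
Shortest: LSL with L = 83.404223 m ≈ 83.4042 m

83.4042 m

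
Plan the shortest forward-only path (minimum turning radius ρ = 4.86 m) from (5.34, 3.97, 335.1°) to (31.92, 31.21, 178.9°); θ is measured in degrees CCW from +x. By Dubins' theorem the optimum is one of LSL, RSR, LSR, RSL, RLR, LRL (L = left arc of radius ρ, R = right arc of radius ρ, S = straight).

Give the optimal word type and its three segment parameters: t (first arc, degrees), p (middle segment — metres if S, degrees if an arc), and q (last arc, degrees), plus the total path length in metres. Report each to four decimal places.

Let ψ = atan2(Δy, Δx) = atan2(27.24, 26.58) = 45.7026° be the start→goal bearing.
Normalize: d = |goal − start| / ρ = 38.059348/4.86 = 7.831142, α = (θ_start − ψ) mod 360° = 289.3974° = 5.050938 rad, β = (θ_goal − ψ) mod 360° = 133.1974° = 2.324733 rad.
Common terms: sin α = -0.943238, cos α = 0.332119, sin β = 0.729000, cos β = -0.684514, cos(α−β) = -0.914960, d² = 61.326779. Work in radians in the unit-radius frame; every candidate has L = ρ·(t + p + q).
LSL: p² = 2 + d² − 2cos(α−β) + 2d(sin α − sin β) = 38.965646; p = √p² = 6.242247; φ = atan2(cos β − cos α, d + sin α − sin β) = -0.163592 rad; t = (φ − α) mod 2π = 1.068656 rad, q = (β − φ) mod 2π = 2.488325 rad → L = 4.86·(1.068656 + 6.242247 + 2.488325) = 4.86·9.799228 = 47.624247 m
RSR: p² = 2 + d² − 2cos(α−β) + 2d(sin β − sin α) = 91.347752; p = √p² = 9.557602; φ = atan2(cos α − cos β, d − sin α + sin β) = 0.106571 rad; t = (α − φ) mod 2π = 4.944367 rad, q = (φ − β) mod 2π = 4.065023 rad → L = 4.86·(4.944367 + 9.557602 + 4.065023) = 4.86·18.566991 = 90.235578 m
LSR: p² = d² − 2 + 2cos(α−β) + 2d(sin α + sin β) = 54.141402; p = √p² = 7.358084; φ = atan2(−cos α − cos β, d + sin α + sin β) − atan2(−2, p) = 0.311630 rad; t = (φ − α) mod 2π = 1.543878 rad, q = (φ − β) mod 2π = 4.270082 rad → L = 4.86·(1.543878 + 7.358084 + 4.270082) = 4.86·13.172044 = 64.016132 m
RSL: p² = d² − 2 + 2cos(α−β) − 2d(sin α + sin β) = 60.852318; p = √p² = 7.800790; φ = atan2(cos α + cos β, d − sin α − sin β) − atan2(2, p) = -0.294751 rad; t = (α − φ) mod 2π = 5.345689 rad, q = (β − φ) mod 2π = 2.619485 rad → L = 4.86·(5.345689 + 7.800790 + 2.619485) = 4.86·15.765963 = 76.622582 m
RLR: c = (6 − d² + 2cos(α−β) + 2d(sin α − sin β))/8 = -10.418469, |c| > 1 → infeasible
LRL: c = (6 − d² + 2cos(α−β) − 2d(sin α − sin β))/8 = -3.870706, |c| > 1 → infeasible
Shortest: LSL with L = 47.624247 m ≈ 47.6242 m
Convert LSL to answer units (arcs ×180/π): t = 1.068656·180/π = 61.2295°, p = ρ·p = 4.86·6.242247 = 30.3373 m, q = 2.488325·180/π = 142.5705°, L = 47.6242 m.

LSL: t = 61.2295°, p = 30.3373 m, q = 142.5705°, L = 47.6242 m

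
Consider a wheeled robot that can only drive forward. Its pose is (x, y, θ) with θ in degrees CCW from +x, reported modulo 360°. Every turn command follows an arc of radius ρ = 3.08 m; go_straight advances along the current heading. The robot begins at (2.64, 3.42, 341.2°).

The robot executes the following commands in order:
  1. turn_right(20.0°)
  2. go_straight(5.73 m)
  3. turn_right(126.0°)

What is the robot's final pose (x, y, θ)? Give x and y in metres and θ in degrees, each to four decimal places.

(6.9206, -6.0584, 195.2000°)

set_pose: (x, y, θ) = (2.6400, 3.4200, 341.2000°), ρ = 3.08
turn_right(20.0°): centre at ρ to the right, rotate −20.0° → (3.5774, 2.9047, 321.2000°)
go_straight(5.73): x += 5.73·cos θ, y += 5.73·sin θ → (8.0430, -0.6858, 321.2000°)
turn_right(126.0°): centre at ρ to the right, rotate −126.0° → (6.9206, -6.0584, 195.2000°)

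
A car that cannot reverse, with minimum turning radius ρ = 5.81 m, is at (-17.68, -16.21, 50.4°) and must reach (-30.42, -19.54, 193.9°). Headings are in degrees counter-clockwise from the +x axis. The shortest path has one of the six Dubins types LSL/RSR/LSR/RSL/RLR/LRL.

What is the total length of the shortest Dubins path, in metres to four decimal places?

Let ψ = atan2(Δy, Δx) = atan2(-3.33, -12.74) = -165.3517° be the start→goal bearing.
Normalize: d = |goal − start| / ρ = 13.168010/5.81 = 2.266439, α = (θ_start − ψ) mod 360° = 215.7517° = 3.765577 rad, β = (θ_goal − ψ) mod 360° = 359.2517° = 6.270124 rad.
Common terms: sin α = -0.584273, cos α = -0.811557, sin β = -0.013060, cos β = 0.999915, cos(α−β) = -0.803857, d² = 5.136746. Work in radians in the unit-radius frame; every candidate has L = ρ·(t + p + q).
LSL: p² = 2 + d² − 2cos(α−β) + 2d(sin α − sin β) = 6.155221; p = √p² = 2.480972; φ = atan2(cos β − cos α, d + sin α − sin β) = 0.818536 rad; t = (φ − α) mod 2π = 3.336144 rad, q = (β − φ) mod 2π = 5.451589 rad → L = 5.81·(3.336144 + 2.480972 + 5.451589) = 5.81·11.268705 = 65.471174 m
RSR: p² = 2 + d² − 2cos(α−β) + 2d(sin β − sin α) = 11.333697; p = √p² = 3.366556; φ = atan2(cos α − cos β, d − sin α + sin β) = -0.568156 rad; t = (α − φ) mod 2π = 4.333733 rad, q = (φ − β) mod 2π = 5.728090 rad → L = 5.81·(4.333733 + 3.366556 + 5.728090) = 5.81·13.428379 = 78.018881 m
LSR: p² = d² − 2 + 2cos(α−β) + 2d(sin α + sin β) = -1.178609 < 0 → infeasible
RSL: p² = d² − 2 + 2cos(α−β) − 2d(sin α + sin β) = 4.236673; p = √p² = 2.058318; φ = atan2(cos α + cos β, d − sin α − sin β) − atan2(2, p) = -0.705351 rad; t = (α − φ) mod 2π = 4.470928 rad, q = (β − φ) mod 2π = 0.692290 rad → L = 5.81·(4.470928 + 2.058318 + 0.692290) = 5.81·7.221536 = 41.957127 m
RLR: c = (6 − d² + 2cos(α−β) + 2d(sin α − sin β))/8 = -0.416712; p = 2π − arccos c = 4.282563 rad; φ = atan2(cos α − cos β, d − sin α + sin β) = -0.568156 rad; t = (α − φ + p/2) mod 2π = 0.191829 rad, q = (α − β − t + p) mod 2π = 1.586187 rad → L = 5.81·(0.191829 + 4.282563 + 1.586187) = 5.81·6.060580 = 35.211967 m
LRL: c = (6 − d² + 2cos(α−β) − 2d(sin α − sin β))/8 = 0.230597; p = 2π − arccos c = 4.945080 rad; φ = atan2(cos β − cos α, d + sin α − sin β) = 0.818536 rad; t = (φ − α + p/2) mod 2π = 5.808684 rad, q = (β − α − t + p) mod 2π = 1.640944 rad → L = 5.81·(5.808684 + 4.945080 + 1.640944) = 5.81·12.394708 = 72.013256 m
Shortest: RLR with L = 35.211967 m ≈ 35.2120 m

35.2120 m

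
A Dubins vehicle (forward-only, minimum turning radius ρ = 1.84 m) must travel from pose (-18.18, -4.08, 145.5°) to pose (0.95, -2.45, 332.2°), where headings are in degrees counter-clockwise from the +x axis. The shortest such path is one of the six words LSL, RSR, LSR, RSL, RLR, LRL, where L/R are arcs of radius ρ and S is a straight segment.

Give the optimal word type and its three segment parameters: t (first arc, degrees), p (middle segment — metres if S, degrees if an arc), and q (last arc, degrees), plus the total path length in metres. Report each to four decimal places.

Let ψ = atan2(Δy, Δx) = atan2(1.63, 19.13) = 4.8702° be the start→goal bearing.
Normalize: d = |goal − start| / ρ = 19.199318/1.84 = 10.434412, α = (θ_start − ψ) mod 360° = 140.6298° = 2.454453 rad, β = (θ_goal − ψ) mod 360° = 327.3298° = 5.712983 rad.
Common terms: sin α = 0.634329, cos α = -0.773064, sin β = -0.539803, cos β = 0.841792, cos(α−β) = -0.993171, d² = 108.876949. Work in radians in the unit-radius frame; every candidate has L = ρ·(t + p + q).
LSL: p² = 2 + d² − 2cos(α−β) + 2d(sin α − sin β) = 137.366030; p = √p² = 11.720326; φ = atan2(cos β − cos α, d + sin α − sin β) = 0.138222 rad; t = (φ − α) mod 2π = 3.966955 rad, q = (β − φ) mod 2π = 5.574760 rad → L = 1.84·(3.966955 + 11.720326 + 5.574760) = 1.84·21.262041 = 39.122155 m
RSR: p² = 2 + d² − 2cos(α−β) + 2d(sin β − sin α) = 88.360551; p = √p² = 9.400029; φ = atan2(cos α − cos β, d − sin α + sin β) = -0.172649 rad; t = (α − φ) mod 2π = 2.627102 rad, q = (φ − β) mod 2π = 0.397554 rad → L = 1.84·(2.627102 + 9.400029 + 0.397554) = 1.84·12.424685 = 22.861420 m
LSR: p² = d² − 2 + 2cos(α−β) + 2d(sin α + sin β) = 106.863253; p = √p² = 10.337468; φ = atan2(−cos α − cos β, d + sin α + sin β) − atan2(−2, p) = 0.184582 rad; t = (φ − α) mod 2π = 4.013315 rad, q = (φ − β) mod 2π = 0.754785 rad → L = 1.84·(4.013315 + 10.337468 + 0.754785) = 1.84·15.105568 = 27.794246 m
RSL: p² = d² − 2 + 2cos(α−β) − 2d(sin α + sin β) = 102.917963; p = √p² = 10.144849; φ = atan2(cos α + cos β, d − sin α − sin β) − atan2(2, p) = -0.188001 rad; t = (α − φ) mod 2π = 2.642454 rad, q = (β − φ) mod 2π = 5.900984 rad → L = 1.84·(2.642454 + 10.144849 + 5.900984) = 1.84·18.688288 = 34.386449 m
RLR: c = (6 − d² + 2cos(α−β) + 2d(sin α − sin β))/8 = -10.045069, |c| > 1 → infeasible
LRL: c = (6 − d² + 2cos(α−β) − 2d(sin α − sin β))/8 = -16.170754, |c| > 1 → infeasible
Shortest: RSR with L = 22.861420 m ≈ 22.8614 m
Convert RSR to answer units (arcs ×180/π): t = 2.627102·180/π = 150.5219°, p = ρ·p = 1.84·9.400029 = 17.2961 m, q = 0.397554·180/π = 22.7781°, L = 22.8614 m.

RSR: t = 150.5219°, p = 17.2961 m, q = 22.7781°, L = 22.8614 m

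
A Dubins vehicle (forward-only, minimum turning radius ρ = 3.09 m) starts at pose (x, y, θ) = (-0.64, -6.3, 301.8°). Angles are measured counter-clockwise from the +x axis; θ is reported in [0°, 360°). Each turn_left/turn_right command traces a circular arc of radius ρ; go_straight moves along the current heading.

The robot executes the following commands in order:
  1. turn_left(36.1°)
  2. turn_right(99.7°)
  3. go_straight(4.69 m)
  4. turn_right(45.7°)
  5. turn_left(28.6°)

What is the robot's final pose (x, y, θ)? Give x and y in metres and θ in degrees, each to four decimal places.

set_pose: (x, y, θ) = (-0.6400, -6.3000, 301.8000°), ρ = 3.09
turn_left(36.1°): centre at ρ to the left, rotate +36.1° → (0.8236, -7.5347, 337.9000°)
turn_right(99.7°): centre at ρ to the right, rotate −99.7° → (2.2873, -12.0259, 238.2000°)
go_straight(4.69): x += 4.69·cos θ, y += 4.69·sin θ → (-0.1842, -16.0119, 238.2000°)
turn_right(45.7°): centre at ρ to the right, rotate −45.7° → (-2.1415, -17.4004, 192.5000°)
turn_left(28.6°): centre at ρ to the left, rotate +28.6° → (-3.5040, -18.0886, 221.1000°)

(-3.5040, -18.0886, 221.1000°)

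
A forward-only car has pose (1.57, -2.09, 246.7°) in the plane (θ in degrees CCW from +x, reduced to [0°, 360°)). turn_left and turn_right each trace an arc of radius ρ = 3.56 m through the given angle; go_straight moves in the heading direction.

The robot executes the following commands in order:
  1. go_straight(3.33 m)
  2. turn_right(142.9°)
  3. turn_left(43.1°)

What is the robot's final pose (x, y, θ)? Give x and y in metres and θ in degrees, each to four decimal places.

set_pose: (x, y, θ) = (1.5700, -2.0900, 246.7000°), ρ = 3.56
go_straight(3.33): x += 3.33·cos θ, y += 3.33·sin θ → (0.2528, -5.1484, 246.7000°)
turn_right(142.9°): centre at ρ to the right, rotate −142.9° → (-6.4741, -4.5895, 103.8000°)
turn_left(43.1°): centre at ρ to the left, rotate +43.1° → (-7.9872, -2.4564, 146.9000°)

(-7.9872, -2.4564, 146.9000°)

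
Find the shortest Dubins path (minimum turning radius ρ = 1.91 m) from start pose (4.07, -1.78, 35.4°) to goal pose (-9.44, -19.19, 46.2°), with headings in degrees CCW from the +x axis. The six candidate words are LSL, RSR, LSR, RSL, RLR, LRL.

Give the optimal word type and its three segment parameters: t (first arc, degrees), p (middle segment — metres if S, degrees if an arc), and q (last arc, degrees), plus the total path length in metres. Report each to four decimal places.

RSR: t = 163.0236°, p = 21.6847 m, q = 186.1764°, L = 33.3255 m

Let ψ = atan2(Δy, Δx) = atan2(-17.41, -13.51) = -127.8111° be the start→goal bearing.
Normalize: d = |goal − start| / ρ = 22.036973/1.91 = 11.537682, α = (θ_start − ψ) mod 360° = 163.2111° = 2.848572 rad, β = (θ_goal − ψ) mod 360° = 174.0111° = 3.037067 rad.
Common terms: sin α = 0.288846, cos α = -0.957376, sin β = 0.104335, cos β = -0.994542, cos(α−β) = 0.982287, d² = 133.118116. Work in radians in the unit-radius frame; every candidate has L = ρ·(t + p + q).
LSL: p² = 2 + d² − 2cos(α−β) + 2d(sin α − sin β) = 137.411190; p = √p² = 11.722252; φ = atan2(cos β − cos α, d + sin α − sin β) = -0.003171 rad; t = (φ − α) mod 2π = 3.431443 rad, q = (β − φ) mod 2π = 3.040238 rad → L = 1.91·(3.431443 + 11.722252 + 3.040238) = 1.91·18.193933 = 34.750412 m
RSR: p² = 2 + d² − 2cos(α−β) + 2d(sin β − sin α) = 128.895893; p = √p² = 11.353233; φ = atan2(cos α − cos β, d − sin α + sin β) = 0.003274 rad; t = (α − φ) mod 2π = 2.845298 rad, q = (φ − β) mod 2π = 3.249392 rad → L = 1.91·(2.845298 + 11.353233 + 3.249392) = 1.91·17.447922 = 33.325532 m
LSR: p² = d² − 2 + 2cos(α−β) + 2d(sin α + sin β) = 142.155485; p = √p² = 11.922897; φ = atan2(−cos α − cos β, d + sin α + sin β) − atan2(−2, p) = 0.328363 rad; t = (φ − α) mod 2π = 3.762977 rad, q = (φ − β) mod 2π = 3.574481 rad → L = 1.91·(3.762977 + 11.922897 + 3.574481) = 1.91·19.260355 = 36.787278 m
RSL: p² = d² − 2 + 2cos(α−β) − 2d(sin α + sin β) = 124.009897; p = √p² = 11.135973; φ = atan2(cos α + cos β, d − sin α − sin β) − atan2(2, p) = -0.351091 rad; t = (α − φ) mod 2π = 3.199663 rad, q = (β − φ) mod 2π = 3.388158 rad → L = 1.91·(3.199663 + 11.135973 + 3.388158) = 1.91·17.723794 = 33.852447 m
RLR: c = (6 − d² + 2cos(α−β) + 2d(sin α − sin β))/8 = -15.111987, |c| > 1 → infeasible
LRL: c = (6 − d² + 2cos(α−β) − 2d(sin α − sin β))/8 = -16.176399, |c| > 1 → infeasible
Shortest: RSR with L = 33.325532 m ≈ 33.3255 m
Convert RSR to answer units (arcs ×180/π): t = 2.845298·180/π = 163.0236°, p = ρ·p = 1.91·11.353233 = 21.6847 m, q = 3.249392·180/π = 186.1764°, L = 33.3255 m.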